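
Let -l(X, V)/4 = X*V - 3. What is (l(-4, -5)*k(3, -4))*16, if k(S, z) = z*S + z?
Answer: 17408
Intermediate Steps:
k(S, z) = z + S*z (k(S, z) = S*z + z = z + S*z)
l(X, V) = 12 - 4*V*X (l(X, V) = -4*(X*V - 3) = -4*(V*X - 3) = -4*(-3 + V*X) = 12 - 4*V*X)
(l(-4, -5)*k(3, -4))*16 = ((12 - 4*(-5)*(-4))*(-4*(1 + 3)))*16 = ((12 - 80)*(-4*4))*16 = -68*(-16)*16 = 1088*16 = 17408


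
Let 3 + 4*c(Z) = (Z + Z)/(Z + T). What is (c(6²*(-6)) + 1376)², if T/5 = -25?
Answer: 3520400370529/1860496 ≈ 1.8922e+6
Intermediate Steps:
T = -125 (T = 5*(-25) = -125)
c(Z) = -¾ + Z/(2*(-125 + Z)) (c(Z) = -¾ + ((Z + Z)/(Z - 125))/4 = -¾ + ((2*Z)/(-125 + Z))/4 = -¾ + (2*Z/(-125 + Z))/4 = -¾ + Z/(2*(-125 + Z)))
(c(6²*(-6)) + 1376)² = ((375 - 6²*(-6))/(4*(-125 + 6²*(-6))) + 1376)² = ((375 - 36*(-6))/(4*(-125 + 36*(-6))) + 1376)² = ((375 - 1*(-216))/(4*(-125 - 216)) + 1376)² = ((¼)*(375 + 216)/(-341) + 1376)² = ((¼)*(-1/341)*591 + 1376)² = (-591/1364 + 1376)² = (1876273/1364)² = 3520400370529/1860496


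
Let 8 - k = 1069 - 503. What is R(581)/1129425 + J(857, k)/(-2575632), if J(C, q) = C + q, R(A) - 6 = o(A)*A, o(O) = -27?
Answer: -590234543/42159176400 ≈ -0.014000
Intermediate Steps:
R(A) = 6 - 27*A
k = -558 (k = 8 - (1069 - 503) = 8 - 1*566 = 8 - 566 = -558)
R(581)/1129425 + J(857, k)/(-2575632) = (6 - 27*581)/1129425 + (857 - 558)/(-2575632) = (6 - 15687)*(1/1129425) + 299*(-1/2575632) = -15681*1/1129425 - 13/111984 = -5227/376475 - 13/111984 = -590234543/42159176400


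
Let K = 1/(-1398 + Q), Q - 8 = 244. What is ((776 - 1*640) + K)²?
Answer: 24290781025/1313316 ≈ 18496.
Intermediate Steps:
Q = 252 (Q = 8 + 244 = 252)
K = -1/1146 (K = 1/(-1398 + 252) = 1/(-1146) = -1/1146 ≈ -0.00087260)
((776 - 1*640) + K)² = ((776 - 1*640) - 1/1146)² = ((776 - 640) - 1/1146)² = (136 - 1/1146)² = (155855/1146)² = 24290781025/1313316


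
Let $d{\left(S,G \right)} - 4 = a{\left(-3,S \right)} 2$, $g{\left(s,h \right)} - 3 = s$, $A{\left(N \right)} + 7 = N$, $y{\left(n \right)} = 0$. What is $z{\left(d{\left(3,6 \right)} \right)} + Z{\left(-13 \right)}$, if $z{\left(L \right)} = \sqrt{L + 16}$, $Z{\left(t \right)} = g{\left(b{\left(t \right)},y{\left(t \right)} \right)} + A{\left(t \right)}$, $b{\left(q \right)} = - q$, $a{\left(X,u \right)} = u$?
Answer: $-4 + \sqrt{26} \approx 1.099$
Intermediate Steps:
$A{\left(N \right)} = -7 + N$
$g{\left(s,h \right)} = 3 + s$
$d{\left(S,G \right)} = 4 + 2 S$ ($d{\left(S,G \right)} = 4 + S 2 = 4 + 2 S$)
$Z{\left(t \right)} = -4$ ($Z{\left(t \right)} = \left(3 - t\right) + \left(-7 + t\right) = -4$)
$z{\left(L \right)} = \sqrt{16 + L}$
$z{\left(d{\left(3,6 \right)} \right)} + Z{\left(-13 \right)} = \sqrt{16 + \left(4 + 2 \cdot 3\right)} - 4 = \sqrt{16 + \left(4 + 6\right)} - 4 = \sqrt{16 + 10} - 4 = \sqrt{26} - 4 = -4 + \sqrt{26}$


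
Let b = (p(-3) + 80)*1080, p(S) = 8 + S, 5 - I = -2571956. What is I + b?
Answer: 2663761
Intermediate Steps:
I = 2571961 (I = 5 - 1*(-2571956) = 5 + 2571956 = 2571961)
b = 91800 (b = ((8 - 3) + 80)*1080 = (5 + 80)*1080 = 85*1080 = 91800)
I + b = 2571961 + 91800 = 2663761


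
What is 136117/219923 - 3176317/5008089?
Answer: -16859113178/1101393957147 ≈ -0.015307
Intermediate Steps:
136117/219923 - 3176317/5008089 = -16859113178/1101393957147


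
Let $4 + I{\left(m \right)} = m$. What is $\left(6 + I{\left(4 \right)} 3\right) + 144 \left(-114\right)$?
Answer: $-16410$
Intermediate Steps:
$I{\left(m \right)} = -4 + m$
$\left(6 + I{\left(4 \right)} 3\right) + 144 \left(-114\right) = \left(6 + \left(-4 + 4\right) 3\right) + 144 \left(-114\right) = \left(6 + 0 \cdot 3\right) - 16416 = \left(6 + 0\right) - 16416 = 6 - 16416 = -16410$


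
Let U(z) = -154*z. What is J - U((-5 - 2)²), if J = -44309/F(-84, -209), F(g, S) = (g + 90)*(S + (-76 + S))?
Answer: 22410653/2964 ≈ 7560.9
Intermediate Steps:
F(g, S) = (-76 + 2*S)*(90 + g) (F(g, S) = (90 + g)*(-76 + 2*S) = (-76 + 2*S)*(90 + g))
J = 44309/2964 (J = -44309/(-6840 - 76*(-84) + 180*(-209) + 2*(-209)*(-84)) = -44309/(-6840 + 6384 - 37620 + 35112) = -44309/(-2964) = -44309*(-1/2964) = 44309/2964 ≈ 14.949)
J - U((-5 - 2)²) = 44309/2964 - (-154)*(-5 - 2)² = 44309/2964 - (-154)*(-7)² = 44309/2964 - (-154)*49 = 44309/2964 - 1*(-7546) = 44309/2964 + 7546 = 22410653/2964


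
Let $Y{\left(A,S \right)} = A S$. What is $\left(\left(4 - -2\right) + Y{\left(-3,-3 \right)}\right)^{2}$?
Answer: $225$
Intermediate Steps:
$\left(\left(4 - -2\right) + Y{\left(-3,-3 \right)}\right)^{2} = \left(\left(4 - -2\right) - -9\right)^{2} = \left(\left(4 + 2\right) + 9\right)^{2} = \left(6 + 9\right)^{2} = 15^{2} = 225$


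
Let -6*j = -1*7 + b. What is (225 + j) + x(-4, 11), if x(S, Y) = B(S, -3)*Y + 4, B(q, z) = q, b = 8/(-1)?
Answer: 375/2 ≈ 187.50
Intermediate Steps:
b = -8 (b = 8*(-1) = -8)
j = 5/2 (j = -(-1*7 - 8)/6 = -(-7 - 8)/6 = -⅙*(-15) = 5/2 ≈ 2.5000)
x(S, Y) = 4 + S*Y (x(S, Y) = S*Y + 4 = 4 + S*Y)
(225 + j) + x(-4, 11) = (225 + 5/2) + (4 - 4*11) = 455/2 + (4 - 44) = 455/2 - 40 = 375/2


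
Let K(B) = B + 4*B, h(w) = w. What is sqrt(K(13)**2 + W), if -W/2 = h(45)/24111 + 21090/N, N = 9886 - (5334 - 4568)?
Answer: 13*sqrt(2867671254)/10716 ≈ 64.964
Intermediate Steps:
N = 9120 (N = 9886 - 1*766 = 9886 - 766 = 9120)
K(B) = 5*B
W = -99203/21432 (W = -2*(45/24111 + 21090/9120) = -2*(45*(1/24111) + 21090*(1/9120)) = -2*(5/2679 + 37/16) = -2*99203/42864 = -99203/21432 ≈ -4.6287)
sqrt(K(13)**2 + W) = sqrt((5*13)**2 - 99203/21432) = sqrt(65**2 - 99203/21432) = sqrt(4225 - 99203/21432) = sqrt(90450997/21432) = 13*sqrt(2867671254)/10716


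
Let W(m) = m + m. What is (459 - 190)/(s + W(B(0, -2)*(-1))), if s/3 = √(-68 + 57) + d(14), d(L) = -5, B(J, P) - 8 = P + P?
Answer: -6187/628 - 807*I*√11/628 ≈ -9.8519 - 4.262*I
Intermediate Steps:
B(J, P) = 8 + 2*P (B(J, P) = 8 + (P + P) = 8 + 2*P)
s = -15 + 3*I*√11 (s = 3*(√(-68 + 57) - 5) = 3*(√(-11) - 5) = 3*(I*√11 - 5) = 3*(-5 + I*√11) = -15 + 3*I*√11 ≈ -15.0 + 9.9499*I)
W(m) = 2*m
(459 - 190)/(s + W(B(0, -2)*(-1))) = (459 - 190)/((-15 + 3*I*√11) + 2*((8 + 2*(-2))*(-1))) = 269/((-15 + 3*I*√11) + 2*((8 - 4)*(-1))) = 269/((-15 + 3*I*√11) + 2*(4*(-1))) = 269/((-15 + 3*I*√11) + 2*(-4)) = 269/((-15 + 3*I*√11) - 8) = 269/(-23 + 3*I*√11)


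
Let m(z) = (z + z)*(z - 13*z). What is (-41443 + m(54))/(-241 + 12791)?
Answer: -111427/12550 ≈ -8.8786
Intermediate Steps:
m(z) = -24*z**2 (m(z) = (2*z)*(-12*z) = -24*z**2)
(-41443 + m(54))/(-241 + 12791) = (-41443 - 24*54**2)/(-241 + 12791) = (-41443 - 24*2916)/12550 = (-41443 - 69984)*(1/12550) = -111427*1/12550 = -111427/12550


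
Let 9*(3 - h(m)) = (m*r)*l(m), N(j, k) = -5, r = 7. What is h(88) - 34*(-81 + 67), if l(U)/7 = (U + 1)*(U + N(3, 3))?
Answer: -31848433/9 ≈ -3.5387e+6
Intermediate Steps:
l(U) = 7*(1 + U)*(-5 + U) (l(U) = 7*((U + 1)*(U - 5)) = 7*((1 + U)*(-5 + U)) = 7*(1 + U)*(-5 + U))
h(m) = 3 - 7*m*(-35 - 28*m + 7*m²)/9 (h(m) = 3 - m*7*(-35 - 28*m + 7*m²)/9 = 3 - 7*m*(-35 - 28*m + 7*m²)/9)
h(88) - 34*(-81 + 67) = (3 + (49/9)*88*(5 - 1*88² + 4*88)) - 34*(-81 + 67) = (3 + (49/9)*88*(5 - 1*7744 + 352)) - 34*(-14) = (3 + (49/9)*88*(5 - 7744 + 352)) - 1*(-476) = (3 + (49/9)*88*(-7387)) + 476 = (3 - 31852744/9) + 476 = -31852717/9 + 476 = -31848433/9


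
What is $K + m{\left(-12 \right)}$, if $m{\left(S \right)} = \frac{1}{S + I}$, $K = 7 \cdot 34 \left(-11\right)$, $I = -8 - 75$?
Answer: $- \frac{248711}{95} \approx -2618.0$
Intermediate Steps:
$I = -83$ ($I = -8 - 75 = -83$)
$K = -2618$ ($K = 238 \left(-11\right) = -2618$)
$m{\left(S \right)} = \frac{1}{-83 + S}$ ($m{\left(S \right)} = \frac{1}{S - 83} = \frac{1}{-83 + S}$)
$K + m{\left(-12 \right)} = -2618 + \frac{1}{-83 - 12} = -2618 + \frac{1}{-95} = -2618 - \frac{1}{95} = - \frac{248711}{95}$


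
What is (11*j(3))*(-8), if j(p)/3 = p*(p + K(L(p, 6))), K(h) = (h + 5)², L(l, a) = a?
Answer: -98208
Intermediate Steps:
K(h) = (5 + h)²
j(p) = 3*p*(121 + p) (j(p) = 3*(p*(p + (5 + 6)²)) = 3*(p*(p + 11²)) = 3*(p*(p + 121)) = 3*(p*(121 + p)) = 3*p*(121 + p))
(11*j(3))*(-8) = (11*(3*3*(121 + 3)))*(-8) = (11*(3*3*124))*(-8) = (11*1116)*(-8) = 12276*(-8) = -98208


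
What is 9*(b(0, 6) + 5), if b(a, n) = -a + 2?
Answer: 63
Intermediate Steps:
b(a, n) = 2 - a
9*(b(0, 6) + 5) = 9*((2 - 1*0) + 5) = 9*((2 + 0) + 5) = 9*(2 + 5) = 9*7 = 63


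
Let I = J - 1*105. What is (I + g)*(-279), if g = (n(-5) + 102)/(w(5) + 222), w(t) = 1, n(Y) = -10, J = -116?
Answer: 13724289/223 ≈ 61544.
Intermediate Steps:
I = -221 (I = -116 - 1*105 = -116 - 105 = -221)
g = 92/223 (g = (-10 + 102)/(1 + 222) = 92/223 ≈ 0.41256)
(I + g)*(-279) = (-221 + 92/223)*(-279) = -49191/223*(-279) = 13724289/223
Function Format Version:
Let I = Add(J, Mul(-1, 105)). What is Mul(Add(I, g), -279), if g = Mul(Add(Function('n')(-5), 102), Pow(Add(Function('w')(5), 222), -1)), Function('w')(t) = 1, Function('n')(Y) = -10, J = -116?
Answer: Rational(13724289, 223) ≈ 61544.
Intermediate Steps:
I = -221 (I = Add(-116, Mul(-1, 105)) = Add(-116, -105) = -221)
g = Rational(92, 223) (g = Mul(Add(-10, 102), Pow(Add(1, 222), -1)) = Mul(92, Pow(223, -1)) = Mul(92, Rational(1, 223)) = Rational(92, 223) ≈ 0.41256)
Mul(Add(I, g), -279) = Mul(Add(-221, Rational(92, 223)), -279) = Mul(Rational(-49191, 223), -279) = Rational(13724289, 223)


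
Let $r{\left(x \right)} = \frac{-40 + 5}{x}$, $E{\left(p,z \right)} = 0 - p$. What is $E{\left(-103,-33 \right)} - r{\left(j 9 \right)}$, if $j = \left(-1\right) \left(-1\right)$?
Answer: $\frac{962}{9} \approx 106.89$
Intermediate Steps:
$j = 1$
$E{\left(p,z \right)} = - p$
$r{\left(x \right)} = - \frac{35}{x}$
$E{\left(-103,-33 \right)} - r{\left(j 9 \right)} = \left(-1\right) \left(-103\right) - - \frac{35}{1 \cdot 9} = 103 - - \frac{35}{9} = 103 + \frac{35}{9} = \frac{962}{9}$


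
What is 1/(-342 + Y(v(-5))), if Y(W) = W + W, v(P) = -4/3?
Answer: -3/1034 ≈ -0.0029014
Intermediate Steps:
v(P) = -4/3 (v(P) = -4*⅓ = -4/3)
Y(W) = 2*W
1/(-342 + Y(v(-5))) = 1/(-342 + 2*(-4/3)) = 1/(-342 - 8/3) = 1/(-1034/3) = -3/1034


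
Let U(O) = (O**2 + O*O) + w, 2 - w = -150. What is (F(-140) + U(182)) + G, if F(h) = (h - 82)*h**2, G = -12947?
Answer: -4297747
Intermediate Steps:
w = 152 (w = 2 - 1*(-150) = 2 + 150 = 152)
F(h) = h**2*(-82 + h) (F(h) = (-82 + h)*h**2 = h**2*(-82 + h))
U(O) = 152 + 2*O**2 (U(O) = (O**2 + O*O) + 152 = (O**2 + O**2) + 152 = 2*O**2 + 152 = 152 + 2*O**2)
(F(-140) + U(182)) + G = ((-140)**2*(-82 - 140) + (152 + 2*182**2)) - 12947 = (19600*(-222) + (152 + 2*33124)) - 12947 = (-4351200 + (152 + 66248)) - 12947 = (-4351200 + 66400) - 12947 = -4284800 - 12947 = -4297747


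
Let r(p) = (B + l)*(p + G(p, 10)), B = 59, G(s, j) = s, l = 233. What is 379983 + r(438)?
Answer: 635775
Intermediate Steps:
r(p) = 584*p (r(p) = (59 + 233)*(p + p) = 292*(2*p) = 584*p)
379983 + r(438) = 379983 + 584*438 = 379983 + 255792 = 635775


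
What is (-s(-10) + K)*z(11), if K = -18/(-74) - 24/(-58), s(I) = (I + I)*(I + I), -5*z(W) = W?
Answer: 942689/1073 ≈ 878.55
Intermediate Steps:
z(W) = -W/5
s(I) = 4*I² (s(I) = (2*I)*(2*I) = 4*I²)
K = 705/1073 (K = -18*(-1/74) - 24*(-1/58) = 9/37 + 12/29 = 705/1073 ≈ 0.65704)
(-s(-10) + K)*z(11) = (-4*(-10)² + 705/1073)*(-⅕*11) = (-4*100 + 705/1073)*(-11/5) = (-1*400 + 705/1073)*(-11/5) = (-400 + 705/1073)*(-11/5) = -428495/1073*(-11/5) = 942689/1073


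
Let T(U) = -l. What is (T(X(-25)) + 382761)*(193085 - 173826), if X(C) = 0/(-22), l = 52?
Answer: 7370592631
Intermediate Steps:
X(C) = 0 (X(C) = 0*(-1/22) = 0)
T(U) = -52 (T(U) = -1*52 = -52)
(T(X(-25)) + 382761)*(193085 - 173826) = (-52 + 382761)*(193085 - 173826) = 382709*19259 = 7370592631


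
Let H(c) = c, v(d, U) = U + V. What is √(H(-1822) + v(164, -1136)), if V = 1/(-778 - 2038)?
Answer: I*√91627019/176 ≈ 54.388*I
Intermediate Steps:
V = -1/2816 (V = 1/(-2816) = -1/2816 ≈ -0.00035511)
v(d, U) = -1/2816 + U (v(d, U) = U - 1/2816 = -1/2816 + U)
√(H(-1822) + v(164, -1136)) = √(-1822 + (-1/2816 - 1136)) = √(-1822 - 3198977/2816) = √(-8329729/2816) = I*√91627019/176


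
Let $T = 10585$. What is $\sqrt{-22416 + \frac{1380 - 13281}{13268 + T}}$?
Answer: $\frac{i \sqrt{1417135218433}}{7951} \approx 149.72 i$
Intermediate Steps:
$\sqrt{-22416 + \frac{1380 - 13281}{13268 + T}} = \sqrt{-22416 + \frac{1380 - 13281}{13268 + 10585}} = \sqrt{-22416 - \frac{11901}{23853}} = \sqrt{-22416 - \frac{3967}{7951}} = \sqrt{- \frac{178233583}{7951}} = \frac{i \sqrt{1417135218433}}{7951}$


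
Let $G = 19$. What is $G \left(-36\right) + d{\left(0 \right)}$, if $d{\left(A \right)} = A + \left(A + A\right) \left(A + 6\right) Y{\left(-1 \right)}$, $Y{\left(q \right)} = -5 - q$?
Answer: $-684$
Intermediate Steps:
$d{\left(A \right)} = A - 8 A \left(6 + A\right)$ ($d{\left(A \right)} = A + \left(A + A\right) \left(A + 6\right) \left(-5 - -1\right) = A + 2 A \left(6 + A\right) \left(-5 + 1\right) = A + 2 A \left(6 + A\right) \left(-4\right) = A - 8 A \left(6 + A\right)$)
$G \left(-36\right) + d{\left(0 \right)} = 19 \left(-36\right) - 0 \left(47 + 8 \cdot 0\right) = -684 - 0 \left(47 + 0\right) = -684 - 0 \cdot 47 = -684 + 0 = -684$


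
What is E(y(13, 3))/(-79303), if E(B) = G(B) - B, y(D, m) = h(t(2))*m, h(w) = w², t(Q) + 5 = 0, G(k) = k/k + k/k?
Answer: 73/79303 ≈ 0.00092052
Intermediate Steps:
G(k) = 2 (G(k) = 1 + 1 = 2)
t(Q) = -5 (t(Q) = -5 + 0 = -5)
y(D, m) = 25*m (y(D, m) = (-5)²*m = 25*m)
E(B) = 2 - B
E(y(13, 3))/(-79303) = (2 - 25*3)/(-79303) = (2 - 1*75)*(-1/79303) = (2 - 75)*(-1/79303) = -73*(-1/79303) = 73/79303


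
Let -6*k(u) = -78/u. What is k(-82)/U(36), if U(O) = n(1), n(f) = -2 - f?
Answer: 13/246 ≈ 0.052846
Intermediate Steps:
U(O) = -3 (U(O) = -2 - 1*1 = -2 - 1 = -3)
k(u) = 13/u (k(u) = -(-13)/u = 13/u)
k(-82)/U(36) = (13/(-82))/(-3) = (13*(-1/82))*(-1/3) = -13/82*(-1/3) = 13/246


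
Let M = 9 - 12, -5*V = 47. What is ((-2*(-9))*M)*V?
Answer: 2538/5 ≈ 507.60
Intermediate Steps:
V = -47/5 (V = -1/5*47 = -47/5 ≈ -9.4000)
M = -3
((-2*(-9))*M)*V = (-2*(-9)*(-3))*(-47/5) = (18*(-3))*(-47/5) = -54*(-47/5) = 2538/5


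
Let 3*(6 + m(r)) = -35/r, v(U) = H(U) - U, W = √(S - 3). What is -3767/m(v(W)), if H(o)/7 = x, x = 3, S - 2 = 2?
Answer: 45204/79 ≈ 572.20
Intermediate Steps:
S = 4 (S = 2 + 2 = 4)
W = 1 (W = √(4 - 3) = √1 = 1)
H(o) = 21 (H(o) = 7*3 = 21)
v(U) = 21 - U
m(r) = -6 - 35/(3*r) (m(r) = -6 + (-35/r)/3 = -6 - 35/(3*r))
-3767/m(v(W)) = -3767/(-6 - 35/(3*(21 - 1*1))) = -3767/(-6 - 35/(3*(21 - 1))) = -3767/(-6 - 35/3/20) = -3767/(-6 - 35/3*1/20) = -3767/(-6 - 7/12) = -3767/(-79/12) = -3767*(-12/79) = 45204/79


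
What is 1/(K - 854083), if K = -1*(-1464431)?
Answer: 1/610348 ≈ 1.6384e-6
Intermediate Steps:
K = 1464431
1/(K - 854083) = 1/(1464431 - 854083) = 1/610348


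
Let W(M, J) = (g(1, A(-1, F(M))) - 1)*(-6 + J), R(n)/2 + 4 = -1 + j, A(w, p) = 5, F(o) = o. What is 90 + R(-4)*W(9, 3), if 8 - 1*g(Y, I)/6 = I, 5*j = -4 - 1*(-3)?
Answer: 3102/5 ≈ 620.40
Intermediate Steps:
j = -1/5 (j = (-4 - 1*(-3))/5 = (-4 + 3)/5 = (1/5)*(-1) = -1/5 ≈ -0.20000)
g(Y, I) = 48 - 6*I
R(n) = -52/5 (R(n) = -8 + 2*(-1 - 1/5) = -8 + 2*(-6/5) = -8 - 12/5 = -52/5)
W(M, J) = -102 + 17*J (W(M, J) = ((48 - 6*5) - 1)*(-6 + J) = ((48 - 30) - 1)*(-6 + J) = (18 - 1)*(-6 + J) = 17*(-6 + J) = -102 + 17*J)
90 + R(-4)*W(9, 3) = 90 - 52*(-102 + 17*3)/5 = 90 - 52*(-102 + 51)/5 = 90 - 52/5*(-51) = 90 + 2652/5 = 3102/5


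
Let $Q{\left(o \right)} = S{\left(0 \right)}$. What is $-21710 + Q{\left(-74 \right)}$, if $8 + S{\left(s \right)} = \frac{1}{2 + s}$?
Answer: $- \frac{43435}{2} \approx -21718.0$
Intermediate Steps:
$S{\left(s \right)} = -8 + \frac{1}{2 + s}$
$Q{\left(o \right)} = - \frac{15}{2}$ ($Q{\left(o \right)} = \frac{-15 - 0}{2 + 0} = \frac{-15 + 0}{2} = \frac{1}{2} \left(-15\right) = - \frac{15}{2}$)
$-21710 + Q{\left(-74 \right)} = -21710 - \frac{15}{2} = - \frac{43435}{2}$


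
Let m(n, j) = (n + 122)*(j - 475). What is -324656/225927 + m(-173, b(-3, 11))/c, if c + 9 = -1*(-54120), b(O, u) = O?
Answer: -236466910/239708547 ≈ -0.98648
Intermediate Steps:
c = 54111 (c = -9 - 1*(-54120) = -9 + 54120 = 54111)
m(n, j) = (-475 + j)*(122 + n) (m(n, j) = (122 + n)*(-475 + j) = (-475 + j)*(122 + n))
-324656/225927 + m(-173, b(-3, 11))/c = -324656/225927 + (-57950 - 475*(-173) + 122*(-3) - 3*(-173))/54111 = -324656*1/225927 + (-57950 + 82175 - 366 + 519)*(1/54111) = -324656/225927 + 24378*(1/54111) = -324656/225927 + 478/1061 = -236466910/239708547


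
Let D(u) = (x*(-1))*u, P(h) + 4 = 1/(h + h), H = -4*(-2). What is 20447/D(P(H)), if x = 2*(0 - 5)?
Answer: -23368/45 ≈ -519.29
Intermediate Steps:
H = 8
P(h) = -4 + 1/(2*h) (P(h) = -4 + 1/(h + h) = -4 + 1/(2*h))
x = -10 (x = 2*(-5) = -10)
D(u) = 10*u (D(u) = (-10*(-1))*u = 10*u)
20447/D(P(H)) = 20447/((10*(-4 + (½)/8))) = 20447/((10*(-4 + (½)*(⅛)))) = 20447/((10*(-4 + 1/16))) = 20447/((10*(-63/16))) = 20447/(-315/8) = 20447*(-8/315) = -23368/45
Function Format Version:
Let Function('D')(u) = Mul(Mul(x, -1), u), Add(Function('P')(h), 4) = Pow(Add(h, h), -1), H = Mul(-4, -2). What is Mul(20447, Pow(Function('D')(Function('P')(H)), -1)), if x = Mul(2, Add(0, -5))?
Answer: Rational(-23368, 45) ≈ -519.29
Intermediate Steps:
H = 8
Function('P')(h) = Add(-4, Mul(Rational(1, 2), Pow(h, -1))) (Function('P')(h) = Add(-4, Pow(Add(h, h), -1)) = Add(-4, Pow(Mul(2, h), -1)) = Add(-4, Mul(Rational(1, 2), Pow(h, -1))))
x = -10 (x = Mul(2, -5) = -10)
Function('D')(u) = Mul(10, u) (Function('D')(u) = Mul(Mul(-10, -1), u) = Mul(10, u))
Mul(20447, Pow(Function('D')(Function('P')(H)), -1)) = Mul(20447, Pow(Mul(10, Add(-4, Mul(Rational(1, 2), Pow(8, -1)))), -1)) = Mul(20447, Pow(Mul(10, Add(-4, Mul(Rational(1, 2), Rational(1, 8)))), -1)) = Mul(20447, Pow(Mul(10, Add(-4, Rational(1, 16))), -1)) = Mul(20447, Pow(Mul(10, Rational(-63, 16)), -1)) = Mul(20447, Pow(Rational(-315, 8), -1)) = Mul(20447, Rational(-8, 315)) = Rational(-23368, 45)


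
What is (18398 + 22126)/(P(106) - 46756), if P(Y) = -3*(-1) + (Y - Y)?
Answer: -40524/46753 ≈ -0.86677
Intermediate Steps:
P(Y) = 3 (P(Y) = 3 + 0 = 3)
(18398 + 22126)/(P(106) - 46756) = (18398 + 22126)/(3 - 46756) = 40524/(-46753) = 40524*(-1/46753) = -40524/46753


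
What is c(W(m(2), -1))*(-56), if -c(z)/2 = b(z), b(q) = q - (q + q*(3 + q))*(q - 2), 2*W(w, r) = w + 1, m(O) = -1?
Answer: 0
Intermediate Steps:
W(w, r) = ½ + w/2 (W(w, r) = (w + 1)/2 = (1 + w)/2 = ½ + w/2)
b(q) = q - (-2 + q)*(q + q*(3 + q)) (b(q) = q - (q + q*(3 + q))*(-2 + q) = q - (-2 + q)*(q + q*(3 + q)))
c(z) = -2*z*(9 - z² - 2*z)
c(W(m(2), -1))*(-56) = (2*(½ + (½)*(-1))*(-9 + (½ + (½)*(-1))² + 2*(½ + (½)*(-1))))*(-56) = (2*(½ - ½)*(-9 + (½ - ½)² + 2*(½ - ½)))*(-56) = (2*0*(-9 + 0² + 2*0))*(-56) = (2*0*(-9 + 0 + 0))*(-56) = (2*0*(-9))*(-56) = 0*(-56) = 0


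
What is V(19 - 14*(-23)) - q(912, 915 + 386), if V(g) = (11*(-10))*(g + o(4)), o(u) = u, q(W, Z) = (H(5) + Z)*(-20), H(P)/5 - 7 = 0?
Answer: -11230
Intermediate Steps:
H(P) = 35 (H(P) = 35 + 5*0 = 35 + 0 = 35)
q(W, Z) = -700 - 20*Z (q(W, Z) = (35 + Z)*(-20) = -700 - 20*Z)
V(g) = -440 - 110*g (V(g) = (11*(-10))*(g + 4) = -110*(4 + g) = -440 - 110*g)
V(19 - 14*(-23)) - q(912, 915 + 386) = (-440 - 110*(19 - 14*(-23))) - (-700 - 20*(915 + 386)) = (-440 - 110*(19 + 322)) - (-700 - 20*1301) = (-440 - 110*341) - (-700 - 26020) = (-440 - 37510) - 1*(-26720) = -37950 + 26720 = -11230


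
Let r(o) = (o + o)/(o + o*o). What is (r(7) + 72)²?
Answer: 83521/16 ≈ 5220.1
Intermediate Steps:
r(o) = 2*o/(o + o²) (r(o) = (2*o)/(o + o²) = 2*o/(o + o²))
(r(7) + 72)² = (2/(1 + 7) + 72)² = (2/8 + 72)² = (2*(⅛) + 72)² = (¼ + 72)² = (289/4)² = 83521/16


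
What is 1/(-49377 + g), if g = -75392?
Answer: -1/124769 ≈ -8.0148e-6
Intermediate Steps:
1/(-49377 + g) = 1/(-49377 - 75392) = 1/(-124769) = -1/124769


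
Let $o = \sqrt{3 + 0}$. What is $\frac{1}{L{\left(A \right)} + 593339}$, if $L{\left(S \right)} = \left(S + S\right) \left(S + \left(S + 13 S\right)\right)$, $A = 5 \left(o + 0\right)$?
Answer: $\frac{1}{595589} \approx 1.679 \cdot 10^{-6}$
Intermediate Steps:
$o = \sqrt{3} \approx 1.732$
$A = 5 \sqrt{3}$ ($A = 5 \left(\sqrt{3} + 0\right) = 5 \sqrt{3} \approx 8.6602$)
$L{\left(S \right)} = 30 S^{2}$ ($L{\left(S \right)} = 2 S \left(S + 14 S\right) = 2 S 15 S = 30 S^{2}$)
$\frac{1}{L{\left(A \right)} + 593339} = \frac{1}{30 \left(5 \sqrt{3}\right)^{2} + 593339} = \frac{1}{30 \cdot 75 + 593339} = \frac{1}{2250 + 593339} = \frac{1}{595589}$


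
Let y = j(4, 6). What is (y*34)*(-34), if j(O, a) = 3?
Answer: -3468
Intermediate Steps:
y = 3
(y*34)*(-34) = (3*34)*(-34) = 102*(-34) = -3468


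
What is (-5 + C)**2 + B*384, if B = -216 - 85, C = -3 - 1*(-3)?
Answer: -115559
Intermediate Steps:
C = 0 (C = -3 + 3 = 0)
B = -301
(-5 + C)**2 + B*384 = (-5 + 0)**2 - 301*384 = (-5)**2 - 115584 = 25 - 115584 = -115559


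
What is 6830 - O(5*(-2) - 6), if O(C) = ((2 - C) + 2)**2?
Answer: 6430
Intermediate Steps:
O(C) = (4 - C)**2
6830 - O(5*(-2) - 6) = 6830 - (-4 + (5*(-2) - 6))**2 = 6830 - (-4 + (-10 - 6))**2 = 6830 - (-4 - 16)**2 = 6830 - 1*(-20)**2 = 6830 - 1*400 = 6830 - 400 = 6430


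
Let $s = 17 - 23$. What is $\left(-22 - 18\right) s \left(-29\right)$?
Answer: $-6960$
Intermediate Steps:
$s = -6$
$\left(-22 - 18\right) s \left(-29\right) = \left(-22 - 18\right) \left(-6\right) \left(-29\right) = \left(-40\right) \left(-6\right) \left(-29\right) = 240 \left(-29\right) = -6960$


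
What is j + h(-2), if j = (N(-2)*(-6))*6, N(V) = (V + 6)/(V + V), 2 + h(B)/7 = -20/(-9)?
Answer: 338/9 ≈ 37.556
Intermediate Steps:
h(B) = 14/9 (h(B) = -14 + 7*(-20/(-9)) = -14 + 7*(-20*(-1/9)) = -14 + 7*(20/9) = -14 + 140/9 = 14/9)
N(V) = (6 + V)/(2*V) (N(V) = (6 + V)/((2*V)) = (6 + V)*(1/(2*V)) = (6 + V)/(2*V))
j = 36 (j = (((1/2)*(6 - 2)/(-2))*(-6))*6 = (((1/2)*(-1/2)*4)*(-6))*6 = -1*(-6)*6 = 6*6 = 36)
j + h(-2) = 36 + 14/9 = 338/9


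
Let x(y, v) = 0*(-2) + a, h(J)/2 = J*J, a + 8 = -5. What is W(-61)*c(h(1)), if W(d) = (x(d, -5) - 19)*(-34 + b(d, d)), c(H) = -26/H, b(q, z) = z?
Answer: -39520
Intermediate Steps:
a = -13 (a = -8 - 5 = -13)
h(J) = 2*J² (h(J) = 2*(J*J) = 2*J²)
x(y, v) = -13 (x(y, v) = 0*(-2) - 13 = 0 - 13 = -13)
W(d) = 1088 - 32*d (W(d) = (-13 - 19)*(-34 + d) = -32*(-34 + d) = 1088 - 32*d)
W(-61)*c(h(1)) = (1088 - 32*(-61))*(-26/(2*1²)) = (1088 + 1952)*(-26/(2*1)) = 3040*(-26/2) = 3040*(-26*½) = 3040*(-13) = -39520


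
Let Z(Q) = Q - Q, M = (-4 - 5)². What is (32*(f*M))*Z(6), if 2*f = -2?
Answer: 0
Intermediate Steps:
M = 81 (M = (-9)² = 81)
f = -1 (f = (½)*(-2) = -1)
Z(Q) = 0
(32*(f*M))*Z(6) = (32*(-1*81))*0 = (32*(-81))*0 = -2592*0 = 0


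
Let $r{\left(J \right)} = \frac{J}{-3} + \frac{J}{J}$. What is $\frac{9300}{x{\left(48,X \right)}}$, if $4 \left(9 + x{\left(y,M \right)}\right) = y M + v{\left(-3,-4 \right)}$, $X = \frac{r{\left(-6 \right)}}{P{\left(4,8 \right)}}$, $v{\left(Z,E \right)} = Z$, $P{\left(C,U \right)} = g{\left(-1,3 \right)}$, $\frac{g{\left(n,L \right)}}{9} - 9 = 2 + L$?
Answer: $- \frac{52080}{53} \approx -982.64$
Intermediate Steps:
$g{\left(n,L \right)} = 99 + 9 L$ ($g{\left(n,L \right)} = 81 + 9 \left(2 + L\right) = 81 + \left(18 + 9 L\right) = 99 + 9 L$)
$P{\left(C,U \right)} = 126$ ($P{\left(C,U \right)} = 99 + 9 \cdot 3 = 99 + 27 = 126$)
$r{\left(J \right)} = 1 - \frac{J}{3}$ ($r{\left(J \right)} = J \left(- \frac{1}{3}\right) + 1 = - \frac{J}{3} + 1 = 1 - \frac{J}{3}$)
$X = \frac{1}{42}$ ($X = \frac{1 - -2}{126} = \left(1 + 2\right) \frac{1}{126} = 3 \cdot \frac{1}{126} = \frac{1}{42} \approx 0.02381$)
$x{\left(y,M \right)} = - \frac{39}{4} + \frac{M y}{4}$ ($x{\left(y,M \right)} = -9 + \frac{y M - 3}{4} = -9 + \frac{M y - 3}{4} = -9 + \frac{-3 + M y}{4} = -9 + \left(- \frac{3}{4} + \frac{M y}{4}\right) = - \frac{39}{4} + \frac{M y}{4}$)
$\frac{9300}{x{\left(48,X \right)}} = \frac{9300}{- \frac{39}{4} + \frac{1}{4} \cdot \frac{1}{42} \cdot 48} = \frac{9300}{- \frac{39}{4} + \frac{2}{7}} = \frac{9300}{- \frac{265}{28}} = 9300 \left(- \frac{28}{265}\right) = - \frac{52080}{53}$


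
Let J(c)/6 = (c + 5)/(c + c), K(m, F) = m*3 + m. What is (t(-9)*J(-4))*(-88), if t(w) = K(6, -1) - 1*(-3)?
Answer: 1782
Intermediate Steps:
K(m, F) = 4*m (K(m, F) = 3*m + m = 4*m)
J(c) = 3*(5 + c)/c (J(c) = 6*((c + 5)/(c + c)) = 6*((5 + c)/((2*c))) = 6*((5 + c)*(1/(2*c))) = 6*((5 + c)/(2*c)) = 3*(5 + c)/c)
t(w) = 27 (t(w) = 4*6 - 1*(-3) = 24 + 3 = 27)
(t(-9)*J(-4))*(-88) = (27*(3 + 15/(-4)))*(-88) = (27*(3 + 15*(-¼)))*(-88) = (27*(3 - 15/4))*(-88) = (27*(-¾))*(-88) = -81/4*(-88) = 1782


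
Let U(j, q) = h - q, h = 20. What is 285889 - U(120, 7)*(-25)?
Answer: 286214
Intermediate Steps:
U(j, q) = 20 - q
285889 - U(120, 7)*(-25) = 285889 - (20 - 1*7)*(-25) = 285889 - (20 - 7)*(-25) = 285889 - 13*(-25) = 285889 - 1*(-325) = 285889 + 325 = 286214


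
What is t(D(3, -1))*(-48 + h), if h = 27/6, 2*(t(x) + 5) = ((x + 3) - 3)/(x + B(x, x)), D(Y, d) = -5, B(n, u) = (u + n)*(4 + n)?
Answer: 957/4 ≈ 239.25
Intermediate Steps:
B(n, u) = (4 + n)*(n + u) (B(n, u) = (n + u)*(4 + n) = (4 + n)*(n + u))
t(x) = -5 + x/(2*(2*x² + 9*x)) (t(x) = -5 + (((x + 3) - 3)/(x + (x² + 4*x + 4*x + x*x)))/2 = -5 + (((3 + x) - 3)/(x + (x² + 4*x + 4*x + x²)))/2 = -5 + (x/(x + (2*x² + 8*x)))/2 = -5 + (x/(2*x² + 9*x))/2 = -5 + x/(2*(2*x² + 9*x)))
h = 9/2 (h = 27*(⅙) = 9/2 ≈ 4.5000)
t(D(3, -1))*(-48 + h) = ((-89 - 20*(-5))/(2*(9 + 2*(-5))))*(-48 + 9/2) = ((-89 + 100)/(2*(9 - 10)))*(-87/2) = ((½)*11/(-1))*(-87/2) = ((½)*(-1)*11)*(-87/2) = -11/2*(-87/2) = 957/4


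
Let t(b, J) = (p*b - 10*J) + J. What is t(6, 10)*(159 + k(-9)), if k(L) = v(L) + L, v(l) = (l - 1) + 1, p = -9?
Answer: -20304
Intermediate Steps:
t(b, J) = -9*J - 9*b (t(b, J) = (-9*b - 10*J) + J = (-10*J - 9*b) + J = -9*J - 9*b)
v(l) = l (v(l) = (-1 + l) + 1 = l)
k(L) = 2*L (k(L) = L + L = 2*L)
t(6, 10)*(159 + k(-9)) = (-9*10 - 9*6)*(159 + 2*(-9)) = (-90 - 54)*(159 - 18) = -144*141 = -20304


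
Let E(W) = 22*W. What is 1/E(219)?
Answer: 1/4818 ≈ 0.00020756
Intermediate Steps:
1/E(219) = 1/(22*219) = 1/4818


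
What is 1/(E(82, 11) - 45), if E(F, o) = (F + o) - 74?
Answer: -1/26 ≈ -0.038462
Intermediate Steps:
E(F, o) = -74 + F + o
1/(E(82, 11) - 45) = 1/((-74 + 82 + 11) - 45) = 1/(19 - 45) = 1/(-26) = -1/26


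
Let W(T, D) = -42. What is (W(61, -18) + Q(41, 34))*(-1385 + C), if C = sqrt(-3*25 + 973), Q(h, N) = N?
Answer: 11080 - 8*sqrt(898) ≈ 10840.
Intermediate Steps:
C = sqrt(898) (C = sqrt(-75 + 973) = sqrt(898) ≈ 29.967)
(W(61, -18) + Q(41, 34))*(-1385 + C) = (-42 + 34)*(-1385 + sqrt(898)) = -8*(-1385 + sqrt(898)) = 11080 - 8*sqrt(898)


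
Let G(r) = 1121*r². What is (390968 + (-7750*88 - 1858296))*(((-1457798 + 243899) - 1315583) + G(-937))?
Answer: -2109938914278576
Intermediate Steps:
(390968 + (-7750*88 - 1858296))*(((-1457798 + 243899) - 1315583) + G(-937)) = (390968 + (-7750*88 - 1858296))*(((-1457798 + 243899) - 1315583) + 1121*(-937)²) = (390968 + (-682000 - 1858296))*((-1213899 - 1315583) + 1121*877969) = (390968 - 2540296)*(-2529482 + 984203249) = -2149328*981673767 = -2109938914278576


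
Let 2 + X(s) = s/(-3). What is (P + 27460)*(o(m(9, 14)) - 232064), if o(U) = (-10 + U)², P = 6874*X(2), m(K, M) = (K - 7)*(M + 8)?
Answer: -6324108304/3 ≈ -2.1080e+9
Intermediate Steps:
m(K, M) = (-7 + K)*(8 + M)
X(s) = -2 - s/3 (X(s) = -2 + s/(-3) = -2 + s*(-⅓) = -2 - s/3)
P = -54992/3 (P = 6874*(-2 - ⅓*2) = 6874*(-2 - ⅔) = 6874*(-8/3) = -54992/3 ≈ -18331.)
(P + 27460)*(o(m(9, 14)) - 232064) = (-54992/3 + 27460)*((-10 + (-56 - 7*14 + 8*9 + 9*14))² - 232064) = 27388*((-10 + (-56 - 98 + 72 + 126))² - 232064)/3 = 27388*((-10 + 44)² - 232064)/3 = 27388*(34² - 232064)/3 = 27388*(1156 - 232064)/3 = (27388/3)*(-230908) = -6324108304/3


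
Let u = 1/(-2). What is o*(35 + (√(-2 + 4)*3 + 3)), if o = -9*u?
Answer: 171 + 27*√2/2 ≈ 190.09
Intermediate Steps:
u = -½ ≈ -0.50000
o = 9/2 (o = -9*(-½) = 9/2 ≈ 4.5000)
o*(35 + (√(-2 + 4)*3 + 3)) = 9*(35 + (√(-2 + 4)*3 + 3))/2 = 9*(35 + (√2*3 + 3))/2 = 9*(35 + (3*√2 + 3))/2 = 9*(35 + (3 + 3*√2))/2 = 9*(38 + 3*√2)/2 = 171 + 27*√2/2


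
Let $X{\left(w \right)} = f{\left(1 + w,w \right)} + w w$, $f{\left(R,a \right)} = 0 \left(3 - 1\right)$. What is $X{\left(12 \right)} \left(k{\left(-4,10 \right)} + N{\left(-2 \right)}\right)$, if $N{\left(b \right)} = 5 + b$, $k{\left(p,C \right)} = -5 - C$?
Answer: $-1728$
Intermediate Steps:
$f{\left(R,a \right)} = 0$ ($f{\left(R,a \right)} = 0 \cdot 2 = 0$)
$X{\left(w \right)} = w^{2}$ ($X{\left(w \right)} = 0 + w w = 0 + w^{2} = w^{2}$)
$X{\left(12 \right)} \left(k{\left(-4,10 \right)} + N{\left(-2 \right)}\right) = 12^{2} \left(\left(-5 - 10\right) + \left(5 - 2\right)\right) = 144 \left(\left(-5 - 10\right) + 3\right) = 144 \left(-15 + 3\right) = 144 \left(-12\right) = -1728$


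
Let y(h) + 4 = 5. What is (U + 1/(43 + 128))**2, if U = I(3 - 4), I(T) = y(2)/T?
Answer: 28900/29241 ≈ 0.98834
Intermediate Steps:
y(h) = 1 (y(h) = -4 + 5 = 1)
I(T) = 1/T
U = -1 (U = 1/(3 - 4) = 1/(-1) = -1)
(U + 1/(43 + 128))**2 = (-1 + 1/(43 + 128))**2 = (-1 + 1/171)**2 = (-170/171)**2 = 28900/29241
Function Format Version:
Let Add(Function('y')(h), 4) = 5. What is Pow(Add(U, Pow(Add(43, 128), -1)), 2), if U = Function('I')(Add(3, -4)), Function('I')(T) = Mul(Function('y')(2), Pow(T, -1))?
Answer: Rational(28900, 29241) ≈ 0.98834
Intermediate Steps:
Function('y')(h) = 1 (Function('y')(h) = Add(-4, 5) = 1)
Function('I')(T) = Pow(T, -1) (Function('I')(T) = Mul(1, Pow(T, -1)) = Pow(T, -1))
U = -1 (U = Pow(Add(3, -4), -1) = Pow(-1, -1) = -1)
Pow(Add(U, Pow(Add(43, 128), -1)), 2) = Pow(Add(-1, Pow(Add(43, 128), -1)), 2) = Pow(Add(-1, Pow(171, -1)), 2) = Pow(Add(-1, Rational(1, 171)), 2) = Pow(Rational(-170, 171), 2) = Rational(28900, 29241)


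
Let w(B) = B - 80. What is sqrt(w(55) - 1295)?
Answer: 2*I*sqrt(330) ≈ 36.332*I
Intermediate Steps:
w(B) = -80 + B
sqrt(w(55) - 1295) = sqrt((-80 + 55) - 1295) = sqrt(-25 - 1295) = sqrt(-1320) = 2*I*sqrt(330)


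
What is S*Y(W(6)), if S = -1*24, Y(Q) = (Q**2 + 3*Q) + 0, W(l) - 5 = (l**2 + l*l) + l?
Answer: -171312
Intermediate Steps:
W(l) = 5 + l + 2*l**2 (W(l) = 5 + ((l**2 + l*l) + l) = 5 + ((l**2 + l**2) + l) = 5 + (2*l**2 + l) = 5 + (l + 2*l**2) = 5 + l + 2*l**2)
Y(Q) = Q**2 + 3*Q
S = -24
S*Y(W(6)) = -24*(5 + 6 + 2*6**2)*(3 + (5 + 6 + 2*6**2)) = -24*(5 + 6 + 2*36)*(3 + (5 + 6 + 2*36)) = -24*(5 + 6 + 72)*(3 + (5 + 6 + 72)) = -1992*(3 + 83) = -1992*86 = -24*7138 = -171312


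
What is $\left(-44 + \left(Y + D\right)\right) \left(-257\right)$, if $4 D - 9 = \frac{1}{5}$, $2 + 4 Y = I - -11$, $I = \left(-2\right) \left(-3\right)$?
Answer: $\frac{195063}{20} \approx 9753.2$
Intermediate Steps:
$I = 6$
$Y = \frac{15}{4}$ ($Y = - \frac{1}{2} + \frac{6 - -11}{4} = - \frac{1}{2} + \frac{6 + 11}{4} = - \frac{1}{2} + \frac{1}{4} \cdot 17 = - \frac{1}{2} + \frac{17}{4} = \frac{15}{4} \approx 3.75$)
$D = \frac{23}{10}$ ($D = \frac{9}{4} + \frac{1}{4 \cdot 5} = \frac{9}{4} + \frac{1}{4} \cdot \frac{1}{5} = \frac{9}{4} + \frac{1}{20} = \frac{23}{10} \approx 2.3$)
$\left(-44 + \left(Y + D\right)\right) \left(-257\right) = \left(-44 + \left(\frac{15}{4} + \frac{23}{10}\right)\right) \left(-257\right) = \left(-44 + \frac{121}{20}\right) \left(-257\right) = \left(- \frac{759}{20}\right) \left(-257\right) = \frac{195063}{20}$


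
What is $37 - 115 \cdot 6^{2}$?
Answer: $-4103$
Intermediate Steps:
$37 - 115 \cdot 6^{2} = 37 - 4140 = -4103$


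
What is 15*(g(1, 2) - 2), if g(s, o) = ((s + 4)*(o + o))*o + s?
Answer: 585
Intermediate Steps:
g(s, o) = s + 2*o²*(4 + s) (g(s, o) = ((4 + s)*(2*o))*o + s = (2*o*(4 + s))*o + s = 2*o²*(4 + s) + s = s + 2*o²*(4 + s))
15*(g(1, 2) - 2) = 15*((1 + 8*2² + 2*1*2²) - 2) = 15*((1 + 8*4 + 2*1*4) - 2) = 15*((1 + 32 + 8) - 2) = 15*(41 - 2) = 15*39 = 585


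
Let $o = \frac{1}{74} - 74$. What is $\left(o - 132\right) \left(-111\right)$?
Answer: $\frac{45729}{2} \approx 22865.0$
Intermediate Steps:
$o = - \frac{5475}{74}$ ($o = \frac{1}{74} - 74 = - \frac{5475}{74} \approx -73.986$)
$\left(o - 132\right) \left(-111\right) = \left(- \frac{5475}{74} - 132\right) \left(-111\right) = \left(- \frac{15243}{74}\right) \left(-111\right) = \frac{45729}{2}$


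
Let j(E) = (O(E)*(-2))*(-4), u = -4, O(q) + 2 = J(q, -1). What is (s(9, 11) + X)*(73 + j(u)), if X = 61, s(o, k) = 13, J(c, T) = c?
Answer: 1850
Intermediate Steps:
O(q) = -2 + q
j(E) = -16 + 8*E (j(E) = ((-2 + E)*(-2))*(-4) = (4 - 2*E)*(-4) = -16 + 8*E)
(s(9, 11) + X)*(73 + j(u)) = (13 + 61)*(73 + (-16 + 8*(-4))) = 74*(73 + (-16 - 32)) = 74*(73 - 48) = 74*25 = 1850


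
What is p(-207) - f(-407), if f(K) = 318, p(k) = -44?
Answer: -362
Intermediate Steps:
p(-207) - f(-407) = -44 - 1*318 = -44 - 318 = -362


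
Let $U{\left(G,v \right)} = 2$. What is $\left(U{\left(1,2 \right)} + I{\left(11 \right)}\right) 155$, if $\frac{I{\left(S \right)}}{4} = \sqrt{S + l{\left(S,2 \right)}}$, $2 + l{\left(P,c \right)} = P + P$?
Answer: $310 + 620 \sqrt{31} \approx 3762.0$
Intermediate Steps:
$l{\left(P,c \right)} = -2 + 2 P$ ($l{\left(P,c \right)} = -2 + \left(P + P\right) = -2 + 2 P$)
$I{\left(S \right)} = 4 \sqrt{-2 + 3 S}$ ($I{\left(S \right)} = 4 \sqrt{S + \left(-2 + 2 S\right)} = 4 \sqrt{-2 + 3 S}$)
$\left(U{\left(1,2 \right)} + I{\left(11 \right)}\right) 155 = \left(2 + 4 \sqrt{-2 + 3 \cdot 11}\right) 155 = \left(2 + 4 \sqrt{-2 + 33}\right) 155 = \left(2 + 4 \sqrt{31}\right) 155 = 310 + 620 \sqrt{31}$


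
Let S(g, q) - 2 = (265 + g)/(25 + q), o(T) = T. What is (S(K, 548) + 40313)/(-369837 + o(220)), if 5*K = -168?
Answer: -115503632/1058952705 ≈ -0.10907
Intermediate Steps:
K = -168/5 (K = (1/5)*(-168) = -168/5 ≈ -33.600)
S(g, q) = 2 + (265 + g)/(25 + q)
(S(K, 548) + 40313)/(-369837 + o(220)) = ((315 - 168/5 + 2*548)/(25 + 548) + 40313)/(-369837 + 220) = ((315 - 168/5 + 1096)/573 + 40313)/(-369617) = ((1/573)*(6887/5) + 40313)*(-1/369617) = (6887/2865 + 40313)*(-1/369617) = (115503632/2865)*(-1/369617) = -115503632/1058952705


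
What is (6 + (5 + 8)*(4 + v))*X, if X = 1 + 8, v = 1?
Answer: 639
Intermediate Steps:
X = 9
(6 + (5 + 8)*(4 + v))*X = (6 + (5 + 8)*(4 + 1))*9 = (6 + 13*5)*9 = (6 + 65)*9 = 71*9 = 639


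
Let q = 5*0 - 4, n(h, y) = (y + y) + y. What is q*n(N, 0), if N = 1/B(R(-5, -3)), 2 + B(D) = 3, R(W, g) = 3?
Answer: 0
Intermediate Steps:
B(D) = 1 (B(D) = -2 + 3 = 1)
N = 1 (N = 1/1 = 1)
n(h, y) = 3*y (n(h, y) = 2*y + y = 3*y)
q = -4 (q = 0 - 4 = -4)
q*n(N, 0) = -12*0 = -4*0 = 0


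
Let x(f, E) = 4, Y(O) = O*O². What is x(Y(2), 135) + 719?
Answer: 723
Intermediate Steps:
Y(O) = O³
x(Y(2), 135) + 719 = 4 + 719 = 723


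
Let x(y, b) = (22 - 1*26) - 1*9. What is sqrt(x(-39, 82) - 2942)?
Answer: I*sqrt(2955) ≈ 54.36*I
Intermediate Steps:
x(y, b) = -13 (x(y, b) = (22 - 26) - 9 = -4 - 9 = -13)
sqrt(x(-39, 82) - 2942) = sqrt(-13 - 2942) = sqrt(-2955) = I*sqrt(2955)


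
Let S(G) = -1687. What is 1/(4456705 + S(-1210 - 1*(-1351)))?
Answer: 1/4455018 ≈ 2.2447e-7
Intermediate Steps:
1/(4456705 + S(-1210 - 1*(-1351))) = 1/(4456705 - 1687) = 1/4455018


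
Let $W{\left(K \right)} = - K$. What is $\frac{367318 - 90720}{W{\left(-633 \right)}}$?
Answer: $\frac{276598}{633} \approx 436.96$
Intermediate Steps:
$\frac{367318 - 90720}{W{\left(-633 \right)}} = \frac{367318 - 90720}{\left(-1\right) \left(-633\right)} = \frac{367318 - 90720}{633} = 276598 \cdot \frac{1}{633} = \frac{276598}{633}$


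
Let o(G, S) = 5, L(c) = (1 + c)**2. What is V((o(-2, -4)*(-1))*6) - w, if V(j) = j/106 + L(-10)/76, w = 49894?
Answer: -200969879/4028 ≈ -49893.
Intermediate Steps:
V(j) = 81/76 + j/106 (V(j) = j/106 + (1 - 10)**2/76 = j*(1/106) + (-9)**2*(1/76) = j/106 + 81*(1/76) = j/106 + 81/76 = 81/76 + j/106)
V((o(-2, -4)*(-1))*6) - w = (81/76 + ((5*(-1))*6)/106) - 1*49894 = (81/76 + (-5*6)/106) - 49894 = (81/76 + (1/106)*(-30)) - 49894 = (81/76 - 15/53) - 49894 = 3153/4028 - 49894 = -200969879/4028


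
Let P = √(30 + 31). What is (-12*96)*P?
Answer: -1152*√61 ≈ -8997.4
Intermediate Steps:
P = √61 ≈ 7.8102
(-12*96)*P = (-12*96)*√61 = -1152*√61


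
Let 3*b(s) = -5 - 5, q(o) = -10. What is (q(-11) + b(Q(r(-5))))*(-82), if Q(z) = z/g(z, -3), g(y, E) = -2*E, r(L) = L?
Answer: 3280/3 ≈ 1093.3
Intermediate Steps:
Q(z) = z/6 (Q(z) = z/((-2*(-3))) = z/6)
b(s) = -10/3 (b(s) = (-5 - 5)/3 = (1/3)*(-10) = -10/3)
(q(-11) + b(Q(r(-5))))*(-82) = (-10 - 10/3)*(-82) = -40/3*(-82) = 3280/3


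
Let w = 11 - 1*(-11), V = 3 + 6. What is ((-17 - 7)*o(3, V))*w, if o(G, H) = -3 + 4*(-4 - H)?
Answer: 29040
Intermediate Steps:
V = 9
o(G, H) = -19 - 4*H (o(G, H) = -3 + (-16 - 4*H) = -19 - 4*H)
w = 22 (w = 11 + 11 = 22)
((-17 - 7)*o(3, V))*w = ((-17 - 7)*(-19 - 4*9))*22 = -24*(-19 - 36)*22 = -24*(-55)*22 = 1320*22 = 29040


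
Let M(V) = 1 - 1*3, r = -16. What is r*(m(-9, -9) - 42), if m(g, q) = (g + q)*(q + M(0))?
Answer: -2496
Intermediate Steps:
M(V) = -2 (M(V) = 1 - 3 = -2)
m(g, q) = (-2 + q)*(g + q) (m(g, q) = (g + q)*(q - 2) = (g + q)*(-2 + q) = (-2 + q)*(g + q))
r*(m(-9, -9) - 42) = -16*(((-9)**2 - 2*(-9) - 2*(-9) - 9*(-9)) - 42) = -16*((81 + 18 + 18 + 81) - 42) = -16*(198 - 42) = -16*156 = -2496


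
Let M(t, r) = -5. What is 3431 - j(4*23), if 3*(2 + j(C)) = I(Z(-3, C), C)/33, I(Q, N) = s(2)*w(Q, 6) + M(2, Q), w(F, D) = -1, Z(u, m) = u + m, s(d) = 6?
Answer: 30898/9 ≈ 3433.1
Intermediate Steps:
Z(u, m) = m + u
I(Q, N) = -11 (I(Q, N) = 6*(-1) - 5 = -6 - 5 = -11)
j(C) = -19/9 (j(C) = -2 + (-11/33)/3 = -2 + (-11*1/33)/3 = -2 + (⅓)*(-⅓) = -2 - ⅑ = -19/9)
3431 - j(4*23) = 3431 - 1*(-19/9) = 3431 + 19/9 = 30898/9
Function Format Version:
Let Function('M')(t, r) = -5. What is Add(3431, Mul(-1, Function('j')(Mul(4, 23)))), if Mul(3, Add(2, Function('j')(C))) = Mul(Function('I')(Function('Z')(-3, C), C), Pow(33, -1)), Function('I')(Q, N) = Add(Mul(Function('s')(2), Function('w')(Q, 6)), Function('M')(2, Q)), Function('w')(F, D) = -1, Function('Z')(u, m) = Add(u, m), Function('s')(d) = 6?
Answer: Rational(30898, 9) ≈ 3433.1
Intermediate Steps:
Function('Z')(u, m) = Add(m, u)
Function('I')(Q, N) = -11 (Function('I')(Q, N) = Add(Mul(6, -1), -5) = Add(-6, -5) = -11)
Function('j')(C) = Rational(-19, 9) (Function('j')(C) = Add(-2, Mul(Rational(1, 3), Mul(-11, Pow(33, -1)))) = Add(-2, Mul(Rational(1, 3), Mul(-11, Rational(1, 33)))) = Add(-2, Mul(Rational(1, 3), Rational(-1, 3))) = Add(-2, Rational(-1, 9)) = Rational(-19, 9))
Add(3431, Mul(-1, Function('j')(Mul(4, 23)))) = Add(3431, Mul(-1, Rational(-19, 9))) = Add(3431, Rational(19, 9)) = Rational(30898, 9)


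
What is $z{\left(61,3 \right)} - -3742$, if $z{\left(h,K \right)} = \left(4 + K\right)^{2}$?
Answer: $3791$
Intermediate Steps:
$z{\left(61,3 \right)} - -3742 = \left(4 + 3\right)^{2} - -3742 = 7^{2} + 3742 = 49 + 3742 = 3791$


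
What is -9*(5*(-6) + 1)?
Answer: 261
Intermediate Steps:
-9*(5*(-6) + 1) = -9*(-30 + 1) = -9*(-29) = 261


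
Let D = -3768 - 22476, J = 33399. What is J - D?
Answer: 59643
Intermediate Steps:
D = -26244
J - D = 33399 - 1*(-26244) = 33399 + 26244 = 59643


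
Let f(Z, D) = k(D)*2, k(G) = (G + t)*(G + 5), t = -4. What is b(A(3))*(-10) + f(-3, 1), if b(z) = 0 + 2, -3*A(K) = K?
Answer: -56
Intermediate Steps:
k(G) = (-4 + G)*(5 + G) (k(G) = (G - 4)*(G + 5) = (-4 + G)*(5 + G))
A(K) = -K/3
f(Z, D) = -40 + 2*D + 2*D² (f(Z, D) = (-20 + D + D²)*2 = -40 + 2*D + 2*D²)
b(z) = 2
b(A(3))*(-10) + f(-3, 1) = 2*(-10) + (-40 + 2*1 + 2*1²) = -20 + (-40 + 2 + 2*1) = -20 + (-40 + 2 + 2) = -20 - 36 = -56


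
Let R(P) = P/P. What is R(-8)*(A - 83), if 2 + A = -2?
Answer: -87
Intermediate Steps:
R(P) = 1
A = -4 (A = -2 - 2 = -4)
R(-8)*(A - 83) = 1*(-4 - 83) = 1*(-87) = -87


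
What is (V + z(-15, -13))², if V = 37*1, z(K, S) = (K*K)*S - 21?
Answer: 8462281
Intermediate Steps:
z(K, S) = -21 + S*K² (z(K, S) = K²*S - 21 = S*K² - 21 = -21 + S*K²)
V = 37
(V + z(-15, -13))² = (37 + (-21 - 13*(-15)²))² = (37 + (-21 - 13*225))² = (37 + (-21 - 2925))² = (37 - 2946)² = (-2909)² = 8462281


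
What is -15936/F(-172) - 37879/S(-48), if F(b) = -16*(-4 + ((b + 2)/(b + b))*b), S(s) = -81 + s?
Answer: 3242747/11481 ≈ 282.44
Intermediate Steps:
F(b) = 48 - 8*b (F(b) = -16*(-4 + ((2 + b)/((2*b)))*b) = -16*(-4 + ((2 + b)*(1/(2*b)))*b) = -16*(-4 + ((2 + b)/(2*b))*b) = -16*(-4 + (1 + b/2)) = -16*(-3 + b/2) = 48 - 8*b)
-15936/F(-172) - 37879/S(-48) = -15936/(48 - 8*(-172)) - 37879/(-81 - 48) = -15936/(48 + 1376) - 37879/(-129) = -15936/1424 - 37879*(-1/129) = -15936*1/1424 + 37879/129 = -996/89 + 37879/129 = 3242747/11481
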